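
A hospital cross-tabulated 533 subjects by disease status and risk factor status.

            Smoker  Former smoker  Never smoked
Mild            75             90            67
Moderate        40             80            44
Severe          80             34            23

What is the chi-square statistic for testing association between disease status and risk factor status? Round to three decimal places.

42.132

Row totals: 232, 164, 137. Column totals: 195, 204, 134. Grand total N = 533.
Expected counts (row total × column total / N):
  Mild, Smoker: 232×195/533 = 84.878049
  Mild, Former smoker: 232×204/533 = 88.795497
  Mild, Never smoked: 232×134/533 = 58.326454
  Moderate, Smoker: 164×195/533 = 60.000000
  Moderate, Former smoker: 164×204/533 = 62.769231
  Moderate, Never smoked: 164×134/533 = 41.230769
  Severe, Smoker: 137×195/533 = 50.121951
  Severe, Former smoker: 137×204/533 = 52.435272
  Severe, Never smoked: 137×134/533 = 34.442777
Contributions (O − E)²/E:
  (75 − 84.878049)²/84.878049 = 1.1496
  (90 − 88.795497)²/88.795497 = 0.0163
  (67 − 58.326454)²/58.326454 = 1.2898
  (40 − 60.000000)²/60.000000 = 6.6667
  (80 − 62.769231)²/62.769231 = 4.7300
  (44 − 41.230769)²/41.230769 = 0.1860
  (80 − 50.121951)²/50.121951 = 17.8105
  (34 − 52.435272)²/52.435272 = 6.4815
  (23 − 34.442777)²/34.442777 = 3.8016
χ² = 1.1496 + 0.0163 + 1.2898 + 6.6667 + 4.7300 + 0.1860 + 17.8105 + 6.4815 + 3.8016 = 42.132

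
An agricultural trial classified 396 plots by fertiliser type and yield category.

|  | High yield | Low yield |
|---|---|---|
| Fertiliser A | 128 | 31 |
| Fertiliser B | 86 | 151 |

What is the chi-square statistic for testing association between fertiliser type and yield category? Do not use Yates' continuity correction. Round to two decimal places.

74.91

Row totals: 159, 237. Column totals: 214, 182. Grand total N = 396.
Expected counts (row total × column total / N):
  Fertiliser A, High yield: 159×214/396 = 85.924
  Fertiliser A, Low yield: 159×182/396 = 73.076
  Fertiliser B, High yield: 237×214/396 = 128.076
  Fertiliser B, Low yield: 237×182/396 = 108.924
Contributions (O − E)²/E:
  (128 − 85.924)²/85.924 = 20.6041
  (31 − 73.076)²/73.076 = 24.2267
  (86 − 128.076)²/128.076 = 13.8230
  (151 − 108.924)²/108.924 = 16.2534
χ² = 20.6041 + 24.2267 + 13.8230 + 16.2534 = 74.91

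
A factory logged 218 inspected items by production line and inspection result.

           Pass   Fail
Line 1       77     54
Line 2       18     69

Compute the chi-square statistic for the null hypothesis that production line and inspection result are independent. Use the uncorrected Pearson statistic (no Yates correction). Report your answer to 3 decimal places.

Row totals: 131, 87. Column totals: 95, 123. Grand total N = 218.
Expected counts (row total × column total / N):
  Line 1, Pass: 131×95/218 = 57.0872
  Line 1, Fail: 131×123/218 = 73.9128
  Line 2, Pass: 87×95/218 = 37.9128
  Line 2, Fail: 87×123/218 = 49.0872
Contributions (O − E)²/E:
  (77 − 57.0872)²/57.0872 = 6.9459
  (54 − 73.9128)²/73.9128 = 5.3647
  (18 − 37.9128)²/37.9128 = 10.4587
  (69 − 49.0872)²/49.0872 = 8.0779
χ² = 6.9459 + 5.3647 + 10.4587 + 8.0779 = 30.847

30.847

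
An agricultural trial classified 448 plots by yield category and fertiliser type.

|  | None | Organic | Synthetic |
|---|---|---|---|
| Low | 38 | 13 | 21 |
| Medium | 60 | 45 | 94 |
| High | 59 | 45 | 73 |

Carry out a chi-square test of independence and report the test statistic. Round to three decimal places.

Row totals: 72, 199, 177. Column totals: 157, 103, 188. Grand total N = 448.
Expected counts (row total × column total / N):
  Low, None: 72×157/448 = 25.23214
  Low, Organic: 72×103/448 = 16.55357
  Low, Synthetic: 72×188/448 = 30.21429
  Medium, None: 199×157/448 = 69.73884
  Medium, Organic: 199×103/448 = 45.75223
  Medium, Synthetic: 199×188/448 = 83.50893
  High, None: 177×157/448 = 62.02902
  High, Organic: 177×103/448 = 40.69420
  High, Synthetic: 177×188/448 = 74.27679
Contributions (O − E)²/E:
  (38 − 25.23214)²/25.23214 = 6.4607
  (13 − 16.55357)²/16.55357 = 0.7628
  (21 − 30.21429)²/30.21429 = 2.8100
  (60 − 69.73884)²/69.73884 = 1.3600
  (45 − 45.75223)²/45.75223 = 0.0124
  (94 − 83.50893)²/83.50893 = 1.3180
  (59 − 62.02902)²/62.02902 = 0.1479
  (45 − 40.69420)²/40.69420 = 0.4556
  (73 − 74.27679)²/74.27679 = 0.0219
χ² = 6.4607 + 0.7628 + 2.8100 + 1.3600 + 0.0124 + 1.3180 + 0.1479 + 0.4556 + 0.0219 = 13.349

13.349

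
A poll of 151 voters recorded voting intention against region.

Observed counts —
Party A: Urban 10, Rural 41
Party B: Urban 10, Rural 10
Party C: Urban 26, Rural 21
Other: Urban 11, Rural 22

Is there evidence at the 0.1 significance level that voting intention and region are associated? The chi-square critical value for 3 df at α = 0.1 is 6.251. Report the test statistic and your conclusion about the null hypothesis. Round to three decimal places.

Row totals: 51, 20, 47, 33. Column totals: 57, 94. Grand total N = 151.
Expected counts (row total × column total / N):
  Party A, Urban: 51×57/151 = 19.2517
  Party A, Rural: 51×94/151 = 31.7483
  Party B, Urban: 20×57/151 = 7.5497
  Party B, Rural: 20×94/151 = 12.4503
  Party C, Urban: 47×57/151 = 17.7417
  Party C, Rural: 47×94/151 = 29.2583
  Other, Urban: 33×57/151 = 12.4570
  Other, Rural: 33×94/151 = 20.5430
Contributions (O − E)²/E:
  (10 − 19.2517)²/19.2517 = 4.4460
  (41 − 31.7483)²/31.7483 = 2.6960
  (10 − 7.5497)²/7.5497 = 0.7953
  (10 − 12.4503)²/12.4503 = 0.4822
  (26 − 17.7417)²/17.7417 = 3.8440
  (21 − 29.2583)²/29.2583 = 2.3309
  (11 − 12.4570)²/12.4570 = 0.1704
  (22 − 20.5430)²/20.5430 = 0.1033
χ² = 4.4460 + 2.6960 + 0.7953 + 0.4822 + 3.8440 + 2.3309 + 0.1704 + 0.1033 = 14.868
df = (4−1)(2−1) = 3. Since 14.868 > 6.251, reject the null hypothesis of independence at α = 0.1.

14.868; reject H₀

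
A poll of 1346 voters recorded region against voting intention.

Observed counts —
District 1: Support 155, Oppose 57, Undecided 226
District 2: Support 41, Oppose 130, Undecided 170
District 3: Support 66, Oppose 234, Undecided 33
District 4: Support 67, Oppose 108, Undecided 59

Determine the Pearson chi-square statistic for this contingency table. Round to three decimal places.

326.218

Row totals: 438, 341, 333, 234. Column totals: 329, 529, 488. Grand total N = 1346.
Expected counts (row total × column total / N):
  District 1, Support: 438×329/1346 = 107.05944
  District 1, Oppose: 438×529/1346 = 172.14116
  District 1, Undecided: 438×488/1346 = 158.79941
  District 2, Support: 341×329/1346 = 83.34993
  District 2, Oppose: 341×529/1346 = 134.01857
  District 2, Undecided: 341×488/1346 = 123.63150
  District 3, Support: 333×329/1346 = 81.39450
  District 3, Oppose: 333×529/1346 = 130.87444
  District 3, Undecided: 333×488/1346 = 120.73105
  District 4, Support: 234×329/1346 = 57.19614
  District 4, Oppose: 234×529/1346 = 91.96582
  District 4, Undecided: 234×488/1346 = 84.83804
Contributions (O − E)²/E:
  (155 − 107.05944)²/107.05944 = 21.4675
  (57 − 172.14116)²/172.14116 = 77.0152
  (226 − 158.79941)²/158.79941 = 28.4379
  (41 − 83.34993)²/83.34993 = 21.5179
  (130 − 134.01857)²/134.01857 = 0.1205
  (170 − 123.63150)²/123.63150 = 17.3907
  (66 − 81.39450)²/81.39450 = 2.9116
  (234 − 130.87444)²/130.87444 = 81.2602
  (33 − 120.73105)²/120.73105 = 63.7511
  (67 − 57.19614)²/57.19614 = 1.6805
  (108 − 91.96582)²/91.96582 = 2.7955
  (59 − 84.83804)²/84.83804 = 7.8692
χ² = 21.4675 + 77.0152 + 28.4379 + 21.5179 + 0.1205 + 17.3907 + 2.9116 + 81.2602 + 63.7511 + 1.6805 + 2.7955 + 7.8692 = 326.218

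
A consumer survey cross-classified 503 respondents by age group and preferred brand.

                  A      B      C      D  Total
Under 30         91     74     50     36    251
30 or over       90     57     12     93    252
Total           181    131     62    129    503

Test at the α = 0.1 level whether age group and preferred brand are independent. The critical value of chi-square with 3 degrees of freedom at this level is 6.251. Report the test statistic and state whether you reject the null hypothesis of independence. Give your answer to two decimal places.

Grand total N = 503.
Expected counts (row total × column total / N):
  Under 30, A: 251×181/503 = 90.320
  Under 30, B: 251×131/503 = 65.370
  Under 30, C: 251×62/503 = 30.938
  Under 30, D: 251×129/503 = 64.372
  30 or over, A: 252×181/503 = 90.680
  30 or over, B: 252×131/503 = 65.630
  30 or over, C: 252×62/503 = 31.062
  30 or over, D: 252×129/503 = 64.628
Contributions (O − E)²/E:
  (91 − 90.320)²/90.320 = 0.0051
  (74 − 65.370)²/65.370 = 1.1393
  (50 − 30.938)²/30.938 = 11.7448
  (36 − 64.372)²/64.372 = 12.5050
  (90 − 90.680)²/90.680 = 0.0051
  (57 − 65.630)²/65.630 = 1.1348
  (12 − 31.062)²/31.062 = 11.6979
  (93 − 64.628)²/64.628 = 12.4554
χ² = 0.0051 + 1.1393 + 11.7448 + 12.5050 + 0.0051 + 1.1348 + 11.6979 + 12.4554 = 50.69
df = (2−1)(4−1) = 3. Since 50.69 > 6.251, reject the null hypothesis of independence at α = 0.1.

50.69; reject H₀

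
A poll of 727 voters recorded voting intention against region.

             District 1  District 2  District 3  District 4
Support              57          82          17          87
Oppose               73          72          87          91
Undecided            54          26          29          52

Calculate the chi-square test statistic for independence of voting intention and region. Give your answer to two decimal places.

51.84

Row totals: 243, 323, 161. Column totals: 184, 180, 133, 230. Grand total N = 727.
Expected counts (row total × column total / N):
  Support, District 1: 243×184/727 = 61.502
  Support, District 2: 243×180/727 = 60.165
  Support, District 3: 243×133/727 = 44.455
  Support, District 4: 243×230/727 = 76.878
  Oppose, District 1: 323×184/727 = 81.750
  Oppose, District 2: 323×180/727 = 79.972
  Oppose, District 3: 323×133/727 = 59.091
  Oppose, District 4: 323×230/727 = 102.187
  Undecided, District 1: 161×184/727 = 40.748
  Undecided, District 2: 161×180/727 = 39.862
  Undecided, District 3: 161×133/727 = 29.454
  Undecided, District 4: 161×230/727 = 50.935
Contributions (O − E)²/E:
  (57 − 61.502)²/61.502 = 0.3296
  (82 − 60.165)²/60.165 = 7.9243
  (17 − 44.455)²/44.455 = 16.9560
  (87 − 76.878)²/76.878 = 1.3327
  (73 − 81.750)²/81.750 = 0.9365
  (72 − 79.972)²/79.972 = 0.7947
  (87 − 59.091)²/59.091 = 13.1816
  (91 − 102.187)²/102.187 = 1.2247
  (54 − 40.748)²/40.748 = 4.3098
  (26 − 39.862)²/39.862 = 4.8205
  (29 − 29.454)²/29.454 = 0.0070
  (52 − 50.935)²/50.935 = 0.0223
χ² = 0.3296 + 7.9243 + 16.9560 + 1.3327 + 0.9365 + 0.7947 + 13.1816 + 1.2247 + 4.3098 + 4.8205 + 0.0070 + 0.0223 = 51.84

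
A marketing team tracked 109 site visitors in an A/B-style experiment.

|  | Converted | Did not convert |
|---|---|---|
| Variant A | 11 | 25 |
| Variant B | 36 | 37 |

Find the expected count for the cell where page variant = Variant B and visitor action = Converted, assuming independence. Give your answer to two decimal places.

Row total (Variant B) = 73; column total (Converted) = 47; grand total N = 109.
Expected count = (row total × column total) / N = 73 × 47 / 109 = 31.48.

31.48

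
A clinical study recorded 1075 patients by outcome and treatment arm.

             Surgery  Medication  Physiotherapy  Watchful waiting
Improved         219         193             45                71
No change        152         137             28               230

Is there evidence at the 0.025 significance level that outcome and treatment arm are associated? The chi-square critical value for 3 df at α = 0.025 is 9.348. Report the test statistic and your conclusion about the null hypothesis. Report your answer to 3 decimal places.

109.250; reject H₀

Row totals: 528, 547. Column totals: 371, 330, 73, 301. Grand total N = 1075.
Expected counts (row total × column total / N):
  Improved, Surgery: 528×371/1075 = 182.2214
  Improved, Medication: 528×330/1075 = 162.0837
  Improved, Physiotherapy: 528×73/1075 = 35.8549
  Improved, Watchful waiting: 528×301/1075 = 147.8400
  No change, Surgery: 547×371/1075 = 188.7786
  No change, Medication: 547×330/1075 = 167.9163
  No change, Physiotherapy: 547×73/1075 = 37.1451
  No change, Watchful waiting: 547×301/1075 = 153.1600
Contributions (O − E)²/E:
  (219 − 182.2214)²/182.2214 = 7.4232
  (193 − 162.0837)²/162.0837 = 5.8971
  (45 − 35.8549)²/35.8549 = 2.3325
  (71 − 147.8400)²/147.8400 = 39.9377
  (152 − 188.7786)²/188.7786 = 7.1654
  (137 − 167.9163)²/167.9163 = 5.6922
  (28 − 37.1451)²/37.1451 = 2.2515
  (230 − 153.1600)²/153.1600 = 38.5504
χ² = 7.4232 + 5.8971 + 2.3325 + 39.9377 + 7.1654 + 5.6922 + 2.2515 + 38.5504 = 109.250
df = (2−1)(4−1) = 3. Since 109.250 > 9.348, reject the null hypothesis of independence at α = 0.025.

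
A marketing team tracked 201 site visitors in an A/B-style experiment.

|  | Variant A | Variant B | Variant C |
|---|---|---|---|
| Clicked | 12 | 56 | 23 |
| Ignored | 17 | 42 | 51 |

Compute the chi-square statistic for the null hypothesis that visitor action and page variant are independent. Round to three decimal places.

Row totals: 91, 110. Column totals: 29, 98, 74. Grand total N = 201.
Expected counts (row total × column total / N):
  Clicked, Variant A: 91×29/201 = 13.1294
  Clicked, Variant B: 91×98/201 = 44.3682
  Clicked, Variant C: 91×74/201 = 33.5025
  Ignored, Variant A: 110×29/201 = 15.8706
  Ignored, Variant B: 110×98/201 = 53.6318
  Ignored, Variant C: 110×74/201 = 40.4975
Contributions (O − E)²/E:
  (12 − 13.1294)²/13.1294 = 0.0972
  (56 − 44.3682)²/44.3682 = 3.0495
  (23 − 33.5025)²/33.5025 = 3.2924
  (17 − 15.8706)²/15.8706 = 0.0804
  (42 − 53.6318)²/53.6318 = 2.5227
  (51 − 40.4975)²/40.4975 = 2.7237
χ² = 0.0972 + 3.0495 + 3.2924 + 0.0804 + 2.5227 + 2.7237 = 11.766

11.766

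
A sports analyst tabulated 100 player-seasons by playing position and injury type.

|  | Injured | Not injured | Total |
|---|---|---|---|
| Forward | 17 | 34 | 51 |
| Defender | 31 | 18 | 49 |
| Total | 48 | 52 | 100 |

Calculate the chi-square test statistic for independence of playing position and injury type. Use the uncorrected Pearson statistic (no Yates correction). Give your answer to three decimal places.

Grand total N = 100.
Expected counts (row total × column total / N):
  Forward, Injured: 51×48/100 = 24.4800
  Forward, Not injured: 51×52/100 = 26.5200
  Defender, Injured: 49×48/100 = 23.5200
  Defender, Not injured: 49×52/100 = 25.4800
Contributions (O − E)²/E:
  (17 − 24.4800)²/24.4800 = 2.2856
  (34 − 26.5200)²/26.5200 = 2.1097
  (31 − 23.5200)²/23.5200 = 2.3788
  (18 − 25.4800)²/25.4800 = 2.1959
χ² = 2.2856 + 2.1097 + 2.3788 + 2.1959 = 8.970

8.970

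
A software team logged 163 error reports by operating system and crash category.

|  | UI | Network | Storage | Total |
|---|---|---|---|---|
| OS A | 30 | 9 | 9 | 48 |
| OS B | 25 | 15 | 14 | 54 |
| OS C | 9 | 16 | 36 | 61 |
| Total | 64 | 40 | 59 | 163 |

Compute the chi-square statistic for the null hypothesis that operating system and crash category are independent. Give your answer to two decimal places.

31.96

Grand total N = 163.
Expected counts (row total × column total / N):
  OS A, UI: 48×64/163 = 18.847
  OS A, Network: 48×40/163 = 11.779
  OS A, Storage: 48×59/163 = 17.374
  OS B, UI: 54×64/163 = 21.202
  OS B, Network: 54×40/163 = 13.252
  OS B, Storage: 54×59/163 = 19.546
  OS C, UI: 61×64/163 = 23.951
  OS C, Network: 61×40/163 = 14.969
  OS C, Storage: 61×59/163 = 22.080
Contributions (O − E)²/E:
  (30 − 18.847)²/18.847 = 6.6000
  (9 − 11.779)²/11.779 = 0.6556
  (9 − 17.374)²/17.374 = 4.0361
  (25 − 21.202)²/21.202 = 0.6804
  (15 − 13.252)²/13.252 = 0.2306
  (14 − 19.546)²/19.546 = 1.5736
  (9 − 23.951)²/23.951 = 9.3329
  (16 − 14.969)²/14.969 = 0.0710
  (36 − 22.080)²/22.080 = 8.7757
χ² = 6.6000 + 0.6556 + 4.0361 + 0.6804 + 0.2306 + 1.5736 + 9.3329 + 0.0710 + 8.7757 = 31.96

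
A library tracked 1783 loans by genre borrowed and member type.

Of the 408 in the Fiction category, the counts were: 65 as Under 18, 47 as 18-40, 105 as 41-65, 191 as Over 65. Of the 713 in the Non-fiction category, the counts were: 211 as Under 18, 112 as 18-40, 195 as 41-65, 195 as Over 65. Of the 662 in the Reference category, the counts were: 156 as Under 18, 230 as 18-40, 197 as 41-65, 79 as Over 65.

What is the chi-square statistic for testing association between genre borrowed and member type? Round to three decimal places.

Row totals: 408, 713, 662. Column totals: 432, 389, 497, 465. Grand total N = 1783.
Expected counts (row total × column total / N):
  Fiction, Under 18: 408×432/1783 = 98.85362
  Fiction, 18-40: 408×389/1783 = 89.01402
  Fiction, 41-65: 408×497/1783 = 113.72743
  Fiction, Over 65: 408×465/1783 = 106.40494
  Non-fiction, Under 18: 713×432/1783 = 172.75154
  Non-fiction, 18-40: 713×389/1783 = 155.55637
  Non-fiction, 41-65: 713×497/1783 = 198.74425
  Non-fiction, Over 65: 713×465/1783 = 185.94784
  Reference, Under 18: 662×432/1783 = 160.39484
  Reference, 18-40: 662×389/1783 = 144.42961
  Reference, 41-65: 662×497/1783 = 184.52832
  Reference, Over 65: 662×465/1783 = 172.64722
Contributions (O − E)²/E:
  (65 − 98.85362)²/98.85362 = 11.5936
  (47 − 89.01402)²/89.01402 = 19.8303
  (105 − 113.72743)²/113.72743 = 0.6697
  (191 − 106.40494)²/106.40494 = 67.2556
  (211 − 172.75154)²/172.75154 = 8.4685
  (112 − 155.55637)²/155.55637 = 12.1959
  (195 − 198.74425)²/198.74425 = 0.0705
  (195 − 185.94784)²/185.94784 = 0.4407
  (156 − 160.39484)²/160.39484 = 0.1204
  (230 − 144.42961)²/144.42961 = 50.6980
  (197 − 184.52832)²/184.52832 = 0.8429
  (79 − 172.64722)²/172.64722 = 50.7961
χ² = 11.5936 + 19.8303 + 0.6697 + 67.2556 + 8.4685 + 12.1959 + 0.0705 + 0.4407 + 0.1204 + 50.6980 + 0.8429 + 50.7961 = 222.982

222.982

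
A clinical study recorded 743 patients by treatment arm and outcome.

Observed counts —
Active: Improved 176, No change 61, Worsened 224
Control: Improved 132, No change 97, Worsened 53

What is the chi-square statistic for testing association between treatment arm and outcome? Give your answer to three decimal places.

Row totals: 461, 282. Column totals: 308, 158, 277. Grand total N = 743.
Expected counts (row total × column total / N):
  Active, Improved: 461×308/743 = 191.1009
  Active, No change: 461×158/743 = 98.0323
  Active, Worsened: 461×277/743 = 171.8668
  Control, Improved: 282×308/743 = 116.8991
  Control, No change: 282×158/743 = 59.9677
  Control, Worsened: 282×277/743 = 105.1332
Contributions (O − E)²/E:
  (176 − 191.1009)²/191.1009 = 1.1933
  (61 − 98.0323)²/98.0323 = 13.9892
  (224 − 171.8668)²/171.8668 = 15.8138
  (132 − 116.8991)²/116.8991 = 1.9507
  (97 − 59.9677)²/59.9677 = 22.8688
  (53 − 105.1332)²/105.1332 = 25.8517
χ² = 1.1933 + 13.9892 + 15.8138 + 1.9507 + 22.8688 + 25.8517 = 81.668

81.668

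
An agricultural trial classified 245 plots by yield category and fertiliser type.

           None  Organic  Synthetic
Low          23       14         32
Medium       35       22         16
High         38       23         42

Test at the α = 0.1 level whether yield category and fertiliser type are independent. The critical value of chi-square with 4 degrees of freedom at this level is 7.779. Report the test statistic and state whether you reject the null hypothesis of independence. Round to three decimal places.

Row totals: 69, 73, 103. Column totals: 96, 59, 90. Grand total N = 245.
Expected counts (row total × column total / N):
  Low, None: 69×96/245 = 27.03673
  Low, Organic: 69×59/245 = 16.61633
  Low, Synthetic: 69×90/245 = 25.34694
  Medium, None: 73×96/245 = 28.60408
  Medium, Organic: 73×59/245 = 17.57959
  Medium, Synthetic: 73×90/245 = 26.81633
  High, None: 103×96/245 = 40.35918
  High, Organic: 103×59/245 = 24.80408
  High, Synthetic: 103×90/245 = 37.83673
Contributions (O − E)²/E:
  (23 − 27.03673)²/27.03673 = 0.6027
  (14 − 16.61633)²/16.61633 = 0.4120
  (32 − 25.34694)²/25.34694 = 1.7463
  (35 − 28.60408)²/28.60408 = 1.4301
  (22 − 17.57959)²/17.57959 = 1.1115
  (16 − 26.81633)²/26.81633 = 4.3628
  (38 − 40.35918)²/40.35918 = 0.1379
  (23 − 24.80408)²/24.80408 = 0.1312
  (42 − 37.83673)²/37.83673 = 0.4581
χ² = 0.6027 + 0.4120 + 1.7463 + 1.4301 + 1.1115 + 4.3628 + 0.1379 + 0.1312 + 0.4581 = 10.393
df = (3−1)(3−1) = 4. Since 10.393 > 7.779, reject the null hypothesis of independence at α = 0.1.

10.393; reject H₀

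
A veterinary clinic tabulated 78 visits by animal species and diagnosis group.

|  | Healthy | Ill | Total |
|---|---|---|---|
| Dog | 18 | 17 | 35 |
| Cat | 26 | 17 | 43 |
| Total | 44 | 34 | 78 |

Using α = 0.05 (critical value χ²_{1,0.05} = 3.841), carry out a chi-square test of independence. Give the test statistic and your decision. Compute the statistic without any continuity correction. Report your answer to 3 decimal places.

Grand total N = 78.
Expected counts (row total × column total / N):
  Dog, Healthy: 35×44/78 = 19.7436
  Dog, Ill: 35×34/78 = 15.2564
  Cat, Healthy: 43×44/78 = 24.2564
  Cat, Ill: 43×34/78 = 18.7436
Contributions (O − E)²/E:
  (18 − 19.7436)²/19.7436 = 0.1540
  (17 − 15.2564)²/15.2564 = 0.1993
  (26 − 24.2564)²/24.2564 = 0.1253
  (17 − 18.7436)²/18.7436 = 0.1622
χ² = 0.1540 + 0.1993 + 0.1253 + 0.1622 = 0.641
df = (2−1)(2−1) = 1. Since 0.641 < 3.841, fail to reject the null hypothesis of independence at α = 0.05.

0.641; fail to reject H₀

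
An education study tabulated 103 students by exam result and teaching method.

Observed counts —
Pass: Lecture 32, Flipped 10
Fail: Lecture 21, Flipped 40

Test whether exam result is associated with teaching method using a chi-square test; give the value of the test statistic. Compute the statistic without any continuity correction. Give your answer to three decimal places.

17.369

Row totals: 42, 61. Column totals: 53, 50. Grand total N = 103.
Expected counts (row total × column total / N):
  Pass, Lecture: 42×53/103 = 21.61165
  Pass, Flipped: 42×50/103 = 20.38835
  Fail, Lecture: 61×53/103 = 31.38835
  Fail, Flipped: 61×50/103 = 29.61165
Contributions (O − E)²/E:
  (32 − 21.61165)²/21.61165 = 4.9935
  (10 − 20.38835)²/20.38835 = 5.2931
  (21 − 31.38835)²/31.38835 = 3.4381
  (40 − 29.61165)²/29.61165 = 3.6444
χ² = 4.9935 + 5.2931 + 3.4381 + 3.6444 = 17.369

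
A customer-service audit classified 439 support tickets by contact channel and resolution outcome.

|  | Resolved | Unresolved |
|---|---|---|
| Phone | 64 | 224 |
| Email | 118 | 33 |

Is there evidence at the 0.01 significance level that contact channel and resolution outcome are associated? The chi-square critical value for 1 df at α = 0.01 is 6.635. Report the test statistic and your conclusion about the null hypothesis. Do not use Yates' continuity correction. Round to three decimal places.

127.649; reject H₀

Row totals: 288, 151. Column totals: 182, 257. Grand total N = 439.
Expected counts (row total × column total / N):
  Phone, Resolved: 288×182/439 = 119.3986
  Phone, Unresolved: 288×257/439 = 168.6014
  Email, Resolved: 151×182/439 = 62.6014
  Email, Unresolved: 151×257/439 = 88.3986
Contributions (O − E)²/E:
  (64 − 119.3986)²/119.3986 = 25.7039
  (224 − 168.6014)²/168.6014 = 18.2027
  (118 − 62.6014)²/62.6014 = 49.0245
  (33 − 88.3986)²/88.3986 = 34.7178
χ² = 25.7039 + 18.2027 + 49.0245 + 34.7178 = 127.649
df = (2−1)(2−1) = 1. Since 127.649 > 6.635, reject the null hypothesis of independence at α = 0.01.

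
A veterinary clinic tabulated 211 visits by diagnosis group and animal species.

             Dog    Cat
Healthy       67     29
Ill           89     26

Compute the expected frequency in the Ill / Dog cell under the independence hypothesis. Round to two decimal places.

Row total (Ill) = 115; column total (Dog) = 156; grand total N = 211.
Expected count = (row total × column total) / N = 115 × 156 / 211 = 85.02.

85.02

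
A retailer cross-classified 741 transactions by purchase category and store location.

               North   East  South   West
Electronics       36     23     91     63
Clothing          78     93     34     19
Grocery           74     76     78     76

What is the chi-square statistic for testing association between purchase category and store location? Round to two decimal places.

Row totals: 213, 224, 304. Column totals: 188, 192, 203, 158. Grand total N = 741.
Expected counts (row total × column total / N):
  Electronics, North: 213×188/741 = 54.0405
  Electronics, East: 213×192/741 = 55.1903
  Electronics, South: 213×203/741 = 58.3522
  Electronics, West: 213×158/741 = 45.4170
  Clothing, North: 224×188/741 = 56.8313
  Clothing, East: 224×192/741 = 58.0405
  Clothing, South: 224×203/741 = 61.3657
  Clothing, West: 224×158/741 = 47.7625
  Grocery, North: 304×188/741 = 77.1282
  Grocery, East: 304×192/741 = 78.7692
  Grocery, South: 304×203/741 = 83.2821
  Grocery, West: 304×158/741 = 64.8205
Contributions (O − E)²/E:
  (36 − 54.0405)²/54.0405 = 6.0225
  (23 − 55.1903)²/55.1903 = 18.7753
  (91 − 58.3522)²/58.3522 = 18.2663
  (63 − 45.4170)²/45.4170 = 6.8072
  (78 − 56.8313)²/56.8313 = 7.8850
  (93 − 58.0405)²/58.0405 = 21.0571
  (34 − 61.3657)²/61.3657 = 12.2036
  (19 − 47.7625)²/47.7625 = 17.3207
  (74 − 77.1282)²/77.1282 = 0.1269
  (76 − 78.7692)²/78.7692 = 0.0974
  (78 − 83.2821)²/83.2821 = 0.3350
  (76 − 64.8205)²/64.8205 = 1.9281
χ² = 6.0225 + 18.7753 + 18.2663 + 6.8072 + 7.8850 + 21.0571 + 12.2036 + 17.3207 + 0.1269 + 0.0974 + 0.3350 + 1.9281 = 110.83

110.83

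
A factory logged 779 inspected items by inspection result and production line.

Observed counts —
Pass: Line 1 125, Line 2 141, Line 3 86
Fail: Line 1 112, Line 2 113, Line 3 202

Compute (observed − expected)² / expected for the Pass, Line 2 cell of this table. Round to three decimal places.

Row total (Pass) = 352; column total (Line 2) = 254; N = 779.
Expected count E = 352 × 254 / 779 = 114.7728.
Contribution = (O − E)²/E = (141 − 114.7728)² / 114.7728 = 5.993.

5.993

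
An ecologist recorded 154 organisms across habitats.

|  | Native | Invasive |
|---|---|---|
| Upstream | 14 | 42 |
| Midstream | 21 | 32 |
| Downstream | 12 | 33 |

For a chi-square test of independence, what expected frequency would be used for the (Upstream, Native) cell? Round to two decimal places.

17.09

Row total (Upstream) = 56; column total (Native) = 47; grand total N = 154.
Expected count = (row total × column total) / N = 56 × 47 / 154 = 17.09.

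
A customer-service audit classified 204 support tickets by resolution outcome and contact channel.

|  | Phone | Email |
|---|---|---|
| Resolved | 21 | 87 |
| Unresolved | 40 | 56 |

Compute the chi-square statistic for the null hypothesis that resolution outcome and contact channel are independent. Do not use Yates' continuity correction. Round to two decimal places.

Row totals: 108, 96. Column totals: 61, 143. Grand total N = 204.
Expected counts (row total × column total / N):
  Resolved, Phone: 108×61/204 = 32.294
  Resolved, Email: 108×143/204 = 75.706
  Unresolved, Phone: 96×61/204 = 28.706
  Unresolved, Email: 96×143/204 = 67.294
Contributions (O − E)²/E:
  (21 − 32.294)²/32.294 = 3.9498
  (87 − 75.706)²/75.706 = 1.6849
  (40 − 28.706)²/28.706 = 4.4435
  (56 − 67.294)²/67.294 = 1.8955
χ² = 3.9498 + 1.6849 + 4.4435 + 1.8955 = 11.97

11.97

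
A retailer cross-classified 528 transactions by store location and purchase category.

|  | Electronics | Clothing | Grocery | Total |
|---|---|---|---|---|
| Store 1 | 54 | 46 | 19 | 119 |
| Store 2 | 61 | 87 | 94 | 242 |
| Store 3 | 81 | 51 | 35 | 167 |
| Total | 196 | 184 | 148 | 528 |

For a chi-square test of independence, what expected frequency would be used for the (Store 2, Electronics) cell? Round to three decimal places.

Row total (Store 2) = 242; column total (Electronics) = 196; grand total N = 528.
Expected count = (row total × column total) / N = 242 × 196 / 528 = 89.833.

89.833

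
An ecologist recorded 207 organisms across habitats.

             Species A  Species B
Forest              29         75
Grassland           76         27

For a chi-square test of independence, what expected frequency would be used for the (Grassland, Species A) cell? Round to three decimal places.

52.246

Row total (Grassland) = 103; column total (Species A) = 105; grand total N = 207.
Expected count = (row total × column total) / N = 103 × 105 / 207 = 52.246.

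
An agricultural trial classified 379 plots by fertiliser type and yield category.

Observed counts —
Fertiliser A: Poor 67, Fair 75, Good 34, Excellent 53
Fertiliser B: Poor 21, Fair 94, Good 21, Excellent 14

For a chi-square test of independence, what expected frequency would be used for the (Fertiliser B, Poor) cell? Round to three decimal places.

Row total (Fertiliser B) = 150; column total (Poor) = 88; grand total N = 379.
Expected count = (row total × column total) / N = 150 × 88 / 379 = 34.828.

34.828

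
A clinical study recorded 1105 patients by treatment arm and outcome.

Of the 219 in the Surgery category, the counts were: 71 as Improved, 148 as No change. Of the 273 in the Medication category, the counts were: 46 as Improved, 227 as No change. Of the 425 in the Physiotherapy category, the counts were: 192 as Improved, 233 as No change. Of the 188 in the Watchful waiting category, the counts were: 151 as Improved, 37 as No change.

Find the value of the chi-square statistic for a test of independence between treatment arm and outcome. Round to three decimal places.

194.643

Row totals: 219, 273, 425, 188. Column totals: 460, 645. Grand total N = 1105.
Expected counts (row total × column total / N):
  Surgery, Improved: 219×460/1105 = 91.1674
  Surgery, No change: 219×645/1105 = 127.8326
  Medication, Improved: 273×460/1105 = 113.6471
  Medication, No change: 273×645/1105 = 159.3529
  Physiotherapy, Improved: 425×460/1105 = 176.9231
  Physiotherapy, No change: 425×645/1105 = 248.0769
  Watchful waiting, Improved: 188×460/1105 = 78.2624
  Watchful waiting, No change: 188×645/1105 = 109.7376
Contributions (O − E)²/E:
  (71 − 91.1674)²/91.1674 = 4.4613
  (148 − 127.8326)²/127.8326 = 3.1817
  (46 − 113.6471)²/113.6471 = 40.2661
  (227 − 159.3529)²/159.3529 = 28.7170
  (192 − 176.9231)²/176.9231 = 1.2848
  (233 − 248.0769)²/248.0769 = 0.9163
  (151 − 78.2624)²/78.2624 = 67.6028
  (37 − 109.7376)²/109.7376 = 48.2128
χ² = 4.4613 + 3.1817 + 40.2661 + 28.7170 + 1.2848 + 0.9163 + 67.6028 + 48.2128 = 194.643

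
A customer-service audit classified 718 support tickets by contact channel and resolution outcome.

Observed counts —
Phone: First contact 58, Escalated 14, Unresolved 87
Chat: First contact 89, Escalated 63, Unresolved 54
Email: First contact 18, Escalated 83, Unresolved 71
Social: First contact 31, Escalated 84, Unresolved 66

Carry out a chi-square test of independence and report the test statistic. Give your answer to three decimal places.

116.967

Row totals: 159, 206, 172, 181. Column totals: 196, 244, 278. Grand total N = 718.
Expected counts (row total × column total / N):
  Phone, First contact: 159×196/718 = 43.4039
  Phone, Escalated: 159×244/718 = 54.0334
  Phone, Unresolved: 159×278/718 = 61.5627
  Chat, First contact: 206×196/718 = 56.2340
  Chat, Escalated: 206×244/718 = 70.0056
  Chat, Unresolved: 206×278/718 = 79.7604
  Email, First contact: 172×196/718 = 46.9526
  Email, Escalated: 172×244/718 = 58.4513
  Email, Unresolved: 172×278/718 = 66.5961
  Social, First contact: 181×196/718 = 49.4095
  Social, Escalated: 181×244/718 = 61.5097
  Social, Unresolved: 181×278/718 = 70.0808
Contributions (O − E)²/E:
  (58 − 43.4039)²/43.4039 = 4.9085
  (14 − 54.0334)²/54.0334 = 29.6608
  (87 − 61.5627)²/61.5627 = 10.5105
  (89 − 56.2340)²/56.2340 = 19.0918
  (63 − 70.0056)²/70.0056 = 0.7011
  (54 − 79.7604)²/79.7604 = 8.3199
  (18 − 46.9526)²/46.9526 = 17.8532
  (83 − 58.4513)²/58.4513 = 10.3101
  (71 − 66.5961)²/66.5961 = 0.2912
  (31 − 49.4095)²/49.4095 = 6.8592
  (84 − 61.5097)²/61.5097 = 8.2233
  (66 − 70.0808)²/70.0808 = 0.2376
χ² = 4.9085 + 29.6608 + 10.5105 + 19.0918 + 0.7011 + 8.3199 + 17.8532 + 10.3101 + 0.2912 + 6.8592 + 8.2233 + 0.2376 = 116.967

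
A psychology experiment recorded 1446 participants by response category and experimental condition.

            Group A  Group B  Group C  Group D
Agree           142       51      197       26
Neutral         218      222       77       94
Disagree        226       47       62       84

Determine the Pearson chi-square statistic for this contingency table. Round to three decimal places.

Row totals: 416, 611, 419. Column totals: 586, 320, 336, 204. Grand total N = 1446.
Expected counts (row total × column total / N):
  Agree, Group A: 416×586/1446 = 168.5864
  Agree, Group B: 416×320/1446 = 92.0609
  Agree, Group C: 416×336/1446 = 96.6639
  Agree, Group D: 416×204/1446 = 58.6888
  Neutral, Group A: 611×586/1446 = 247.6113
  Neutral, Group B: 611×320/1446 = 135.2144
  Neutral, Group C: 611×336/1446 = 141.9751
  Neutral, Group D: 611×204/1446 = 86.1992
  Disagree, Group A: 419×586/1446 = 169.8022
  Disagree, Group B: 419×320/1446 = 92.7248
  Disagree, Group C: 419×336/1446 = 97.3610
  Disagree, Group D: 419×204/1446 = 59.1120
Contributions (O − E)²/E:
  (142 − 168.5864)²/168.5864 = 4.1927
  (51 − 92.0609)²/92.0609 = 18.3139
  (197 − 96.6639)²/96.6639 = 104.1478
  (26 − 58.6888)²/58.6888 = 18.2072
  (218 − 247.6113)²/247.6113 = 3.5412
  (222 − 135.2144)²/135.2144 = 55.7022
  (77 − 141.9751)²/141.9751 = 29.7359
  (94 − 86.1992)²/86.1992 = 0.7060
  (226 − 169.8022)²/169.8022 = 18.5992
  (47 − 92.7248)²/92.7248 = 22.5480
  (62 − 97.3610)²/97.3610 = 12.8429
  (84 − 59.1120)²/59.1120 = 10.4786
χ² = 4.1927 + 18.3139 + 104.1478 + 18.2072 + 3.5412 + 55.7022 + 29.7359 + 0.7060 + 18.5992 + 22.5480 + 12.8429 + 10.4786 = 299.016

299.016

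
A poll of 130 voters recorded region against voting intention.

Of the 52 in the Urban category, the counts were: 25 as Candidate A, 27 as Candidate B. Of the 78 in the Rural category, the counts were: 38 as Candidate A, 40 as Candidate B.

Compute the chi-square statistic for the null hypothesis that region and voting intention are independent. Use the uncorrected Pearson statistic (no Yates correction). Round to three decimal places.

0.005

Row totals: 52, 78. Column totals: 63, 67. Grand total N = 130.
Expected counts (row total × column total / N):
  Urban, Candidate A: 52×63/130 = 25.2000
  Urban, Candidate B: 52×67/130 = 26.8000
  Rural, Candidate A: 78×63/130 = 37.8000
  Rural, Candidate B: 78×67/130 = 40.2000
Contributions (O − E)²/E:
  (25 − 25.2000)²/25.2000 = 0.0016
  (27 − 26.8000)²/26.8000 = 0.0015
  (38 − 37.8000)²/37.8000 = 0.0011
  (40 − 40.2000)²/40.2000 = 0.0010
χ² = 0.0016 + 0.0015 + 0.0011 + 0.0010 = 0.005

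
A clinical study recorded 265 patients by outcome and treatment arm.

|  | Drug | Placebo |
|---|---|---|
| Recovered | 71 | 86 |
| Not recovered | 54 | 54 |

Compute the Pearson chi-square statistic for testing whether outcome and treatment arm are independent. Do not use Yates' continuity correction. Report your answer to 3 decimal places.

0.586

Row totals: 157, 108. Column totals: 125, 140. Grand total N = 265.
Expected counts (row total × column total / N):
  Recovered, Drug: 157×125/265 = 74.0566
  Recovered, Placebo: 157×140/265 = 82.9434
  Not recovered, Drug: 108×125/265 = 50.9434
  Not recovered, Placebo: 108×140/265 = 57.0566
Contributions (O − E)²/E:
  (71 − 74.0566)²/74.0566 = 0.1262
  (86 − 82.9434)²/82.9434 = 0.1126
  (54 − 50.9434)²/50.9434 = 0.1834
  (54 − 57.0566)²/57.0566 = 0.1637
χ² = 0.1262 + 0.1126 + 0.1834 + 0.1637 = 0.586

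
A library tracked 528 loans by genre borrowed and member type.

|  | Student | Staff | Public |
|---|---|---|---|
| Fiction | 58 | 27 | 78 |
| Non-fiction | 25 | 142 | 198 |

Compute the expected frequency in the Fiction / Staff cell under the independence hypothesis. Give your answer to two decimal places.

Row total (Fiction) = 163; column total (Staff) = 169; grand total N = 528.
Expected count = (row total × column total) / N = 163 × 169 / 528 = 52.17.

52.17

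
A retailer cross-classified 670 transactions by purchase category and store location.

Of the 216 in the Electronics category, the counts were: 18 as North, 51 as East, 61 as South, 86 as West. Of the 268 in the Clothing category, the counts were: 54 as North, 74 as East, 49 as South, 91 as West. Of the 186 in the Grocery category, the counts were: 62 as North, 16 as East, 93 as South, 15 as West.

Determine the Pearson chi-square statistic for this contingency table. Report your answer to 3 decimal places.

Row totals: 216, 268, 186. Column totals: 134, 141, 203, 192. Grand total N = 670.
Expected counts (row total × column total / N):
  Electronics, North: 216×134/670 = 43.2000
  Electronics, East: 216×141/670 = 45.4567
  Electronics, South: 216×203/670 = 65.4448
  Electronics, West: 216×192/670 = 61.8985
  Clothing, North: 268×134/670 = 53.6000
  Clothing, East: 268×141/670 = 56.4000
  Clothing, South: 268×203/670 = 81.2000
  Clothing, West: 268×192/670 = 76.8000
  Grocery, North: 186×134/670 = 37.2000
  Grocery, East: 186×141/670 = 39.1433
  Grocery, South: 186×203/670 = 56.3552
  Grocery, West: 186×192/670 = 53.3015
Contributions (O − E)²/E:
  (18 − 43.2000)²/43.2000 = 14.7000
  (51 − 45.4567)²/45.4567 = 0.6760
  (61 − 65.4448)²/65.4448 = 0.3019
  (86 − 61.8985)²/61.8985 = 9.3844
  (54 − 53.6000)²/53.6000 = 0.0030
  (74 − 56.4000)²/56.4000 = 5.4922
  (49 − 81.2000)²/81.2000 = 12.7690
  (91 − 76.8000)²/76.8000 = 2.6255
  (62 − 37.2000)²/37.2000 = 16.5333
  (16 − 39.1433)²/39.1433 = 13.6834
  (93 − 56.3552)²/56.3552 = 23.8282
  (15 − 53.3015)²/53.3015 = 27.5228
χ² = 14.7000 + 0.6760 + 0.3019 + 9.3844 + 0.0030 + 5.4922 + 12.7690 + 2.6255 + 16.5333 + 13.6834 + 23.8282 + 27.5228 = 127.520

127.520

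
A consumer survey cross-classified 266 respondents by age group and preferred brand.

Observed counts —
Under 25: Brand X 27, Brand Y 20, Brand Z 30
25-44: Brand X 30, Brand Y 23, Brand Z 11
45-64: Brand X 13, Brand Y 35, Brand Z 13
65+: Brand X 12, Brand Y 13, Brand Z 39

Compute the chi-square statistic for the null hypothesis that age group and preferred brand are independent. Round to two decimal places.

47.12

Row totals: 77, 64, 61, 64. Column totals: 82, 91, 93. Grand total N = 266.
Expected counts (row total × column total / N):
  Under 25, Brand X: 77×82/266 = 23.737
  Under 25, Brand Y: 77×91/266 = 26.342
  Under 25, Brand Z: 77×93/266 = 26.921
  25-44, Brand X: 64×82/266 = 19.729
  25-44, Brand Y: 64×91/266 = 21.895
  25-44, Brand Z: 64×93/266 = 22.376
  45-64, Brand X: 61×82/266 = 18.805
  45-64, Brand Y: 61×91/266 = 20.868
  45-64, Brand Z: 61×93/266 = 21.327
  65+, Brand X: 64×82/266 = 19.729
  65+, Brand Y: 64×91/266 = 21.895
  65+, Brand Z: 64×93/266 = 22.376
Contributions (O − E)²/E:
  (27 − 23.737)²/23.737 = 0.4485
  (20 − 26.342)²/26.342 = 1.5269
  (30 − 26.921)²/26.921 = 0.3522
  (30 − 19.729)²/19.729 = 5.3471
  (23 − 21.895)²/21.895 = 0.0558
  (11 − 22.376)²/22.376 = 5.7836
  (13 − 18.805)²/18.805 = 1.7920
  (35 − 20.868)²/20.868 = 9.5703
  (13 − 21.327)²/21.327 = 3.2512
  (12 − 19.729)²/19.729 = 3.0279
  (13 − 21.895)²/21.895 = 3.6137
  (39 − 22.376)²/22.376 = 12.3506
χ² = 0.4485 + 1.5269 + 0.3522 + 5.3471 + 0.0558 + 5.7836 + 1.7920 + 9.5703 + 3.2512 + 3.0279 + 3.6137 + 12.3506 = 47.12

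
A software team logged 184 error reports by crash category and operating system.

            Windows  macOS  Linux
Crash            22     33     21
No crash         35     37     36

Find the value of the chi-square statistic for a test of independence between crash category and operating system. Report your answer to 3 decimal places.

Row totals: 76, 108. Column totals: 57, 70, 57. Grand total N = 184.
Expected counts (row total × column total / N):
  Crash, Windows: 76×57/184 = 23.5435
  Crash, macOS: 76×70/184 = 28.9130
  Crash, Linux: 76×57/184 = 23.5435
  No crash, Windows: 108×57/184 = 33.4565
  No crash, macOS: 108×70/184 = 41.0870
  No crash, Linux: 108×57/184 = 33.4565
Contributions (O − E)²/E:
  (22 − 23.5435)²/23.5435 = 0.1012
  (33 − 28.9130)²/28.9130 = 0.5777
  (21 − 23.5435)²/23.5435 = 0.2748
  (35 − 33.4565)²/33.4565 = 0.0712
  (37 − 41.0870)²/41.0870 = 0.4065
  (36 − 33.4565)²/33.4565 = 0.1934
χ² = 0.1012 + 0.5777 + 0.2748 + 0.0712 + 0.4065 + 0.1934 = 1.625

1.625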